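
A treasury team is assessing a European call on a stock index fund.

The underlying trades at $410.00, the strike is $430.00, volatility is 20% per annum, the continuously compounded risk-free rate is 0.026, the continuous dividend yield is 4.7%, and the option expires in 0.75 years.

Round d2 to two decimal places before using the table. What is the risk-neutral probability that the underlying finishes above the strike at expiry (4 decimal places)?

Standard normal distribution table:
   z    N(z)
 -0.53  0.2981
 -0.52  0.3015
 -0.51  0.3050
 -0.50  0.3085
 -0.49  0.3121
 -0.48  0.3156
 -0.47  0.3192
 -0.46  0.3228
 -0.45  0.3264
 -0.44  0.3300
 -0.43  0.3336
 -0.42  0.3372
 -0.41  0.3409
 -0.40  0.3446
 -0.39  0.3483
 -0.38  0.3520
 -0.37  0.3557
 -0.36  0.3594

σ√T = 0.2·√0.75 = 0.1732
ln(S/K) + (r − q + σ²/2)T = ln(410/430) + (0.026 − 0.047 + 0.2²/2)·0.75 = -0.0476 − 0.0007 = -0.0484
d₁ = -0.0484 / 0.1732 = -0.2793 → -0.28
d₂ = d₁ − σ√T = -0.2793 − 0.1732 = -0.4525 → -0.45
Risk-neutral Pr[S_T > K] = N(d₂) = N(-0.45) = 0.3264

0.3264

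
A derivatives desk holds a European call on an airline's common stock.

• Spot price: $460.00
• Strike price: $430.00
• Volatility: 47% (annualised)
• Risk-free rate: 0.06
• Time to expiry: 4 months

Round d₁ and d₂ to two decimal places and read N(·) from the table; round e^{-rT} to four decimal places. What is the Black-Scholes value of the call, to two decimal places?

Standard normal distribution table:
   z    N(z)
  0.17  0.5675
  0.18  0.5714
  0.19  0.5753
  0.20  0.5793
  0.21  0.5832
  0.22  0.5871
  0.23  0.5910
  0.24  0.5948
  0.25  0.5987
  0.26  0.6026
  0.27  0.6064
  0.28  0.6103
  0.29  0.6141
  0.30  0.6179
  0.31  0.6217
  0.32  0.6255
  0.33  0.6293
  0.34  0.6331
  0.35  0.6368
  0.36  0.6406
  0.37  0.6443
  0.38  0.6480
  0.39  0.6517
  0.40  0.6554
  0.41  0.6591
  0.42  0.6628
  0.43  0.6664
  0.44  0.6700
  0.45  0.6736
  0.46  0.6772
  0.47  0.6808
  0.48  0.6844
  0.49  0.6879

$69.03

σ√T = 0.47·√0.3333 = 0.2714
d₁ = [ln(460/430) + (0.06 + ½·0.47²)·0.3333] / (σ√T) = (0.0674 + 0.0568) / 0.2714 = 0.4579 → 0.46
d₂ = 0.4579 − 0.2714 = 0.1866 → 0.19
exp(−rT) = exp(−0.06·0.3333) = 0.9802
N(d₁) = N(0.46) = 0.6772;  N(d₂) = N(0.19) = 0.5753
C = 460·0.6772 − 430·0.9802·0.5753 = 311.5120 − 242.4809 = 69.0311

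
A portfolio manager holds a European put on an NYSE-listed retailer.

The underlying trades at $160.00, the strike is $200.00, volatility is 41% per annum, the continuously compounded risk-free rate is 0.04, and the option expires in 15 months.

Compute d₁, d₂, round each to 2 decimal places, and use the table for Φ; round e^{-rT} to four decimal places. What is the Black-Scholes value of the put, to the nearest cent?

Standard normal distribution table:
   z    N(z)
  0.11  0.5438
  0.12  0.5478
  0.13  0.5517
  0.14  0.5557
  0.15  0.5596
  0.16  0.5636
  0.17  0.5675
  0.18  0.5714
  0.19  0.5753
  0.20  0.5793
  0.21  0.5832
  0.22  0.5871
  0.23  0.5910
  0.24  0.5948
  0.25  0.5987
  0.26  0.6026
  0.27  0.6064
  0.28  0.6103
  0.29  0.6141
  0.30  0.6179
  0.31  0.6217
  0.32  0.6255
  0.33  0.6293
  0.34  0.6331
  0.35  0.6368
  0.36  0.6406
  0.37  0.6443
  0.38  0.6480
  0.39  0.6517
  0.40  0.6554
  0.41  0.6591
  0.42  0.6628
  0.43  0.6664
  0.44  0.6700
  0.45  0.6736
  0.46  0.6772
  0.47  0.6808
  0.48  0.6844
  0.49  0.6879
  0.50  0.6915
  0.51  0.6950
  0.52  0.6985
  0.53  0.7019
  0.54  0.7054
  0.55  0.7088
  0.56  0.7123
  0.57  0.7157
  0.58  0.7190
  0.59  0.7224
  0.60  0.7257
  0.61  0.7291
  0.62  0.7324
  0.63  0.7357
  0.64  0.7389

T = 1.25;  σ√T = 0.4584
d₁ = [ln(160/200) + (0.04 + 0.41²/2)·1.25] / 0.4584 = [-0.2231 + 0.1551] / 0.4584 = -0.1485 ≈ -0.15
d₂ = d₁ − σ√T = -0.1485 − 0.4584 = -0.6069 ≈ -0.61
e^(−rT) = e^(−0.04·1.25) = 0.9512
N(−d₂) = N(0.61) = 0.7291;  N(−d₁) = N(0.15) = 0.5596
P = 200·0.9512·0.7291 − 160·0.5596 = 138.7040 − 89.5360 = 49.1680

$49.17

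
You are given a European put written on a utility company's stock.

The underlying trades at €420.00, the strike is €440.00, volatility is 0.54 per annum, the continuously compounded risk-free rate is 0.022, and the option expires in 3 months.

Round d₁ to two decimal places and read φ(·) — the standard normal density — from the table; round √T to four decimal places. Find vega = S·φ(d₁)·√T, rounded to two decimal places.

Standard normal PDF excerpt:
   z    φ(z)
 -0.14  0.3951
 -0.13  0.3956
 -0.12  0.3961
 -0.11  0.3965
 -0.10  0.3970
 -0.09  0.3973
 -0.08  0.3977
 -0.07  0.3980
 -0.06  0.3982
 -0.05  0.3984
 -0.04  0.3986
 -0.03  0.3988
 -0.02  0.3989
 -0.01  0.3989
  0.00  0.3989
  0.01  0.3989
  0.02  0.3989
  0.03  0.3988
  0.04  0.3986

σ√T = 0.54 × 0.5000 = 0.2700
d₁ = [ln(420/440) + (0.022 + ½·0.54²)·0.25] / (σ√T) = (-0.0465 + 0.0420) / 0.2700 = -0.0169 ⇒ -0.02
√T = √0.25 = 0.5000
φ(d₁) = φ(-0.02) = 0.3989
vega = S·φ(d₁)·√T = 420·0.3989·0.5000 = 83.7690
(The call has the same vega.)

83.77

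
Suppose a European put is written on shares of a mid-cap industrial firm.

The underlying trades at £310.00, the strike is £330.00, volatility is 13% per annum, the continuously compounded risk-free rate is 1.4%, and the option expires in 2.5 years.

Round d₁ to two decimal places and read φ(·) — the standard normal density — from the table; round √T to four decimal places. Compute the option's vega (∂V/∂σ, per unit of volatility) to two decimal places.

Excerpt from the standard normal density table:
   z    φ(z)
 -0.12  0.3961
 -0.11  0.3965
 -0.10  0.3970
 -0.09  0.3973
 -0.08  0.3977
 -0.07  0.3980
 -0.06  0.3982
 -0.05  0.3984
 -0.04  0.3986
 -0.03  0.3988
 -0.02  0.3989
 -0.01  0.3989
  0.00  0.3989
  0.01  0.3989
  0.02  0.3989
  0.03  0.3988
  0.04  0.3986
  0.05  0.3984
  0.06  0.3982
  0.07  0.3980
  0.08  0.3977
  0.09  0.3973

σ√T = 0.13·√2.5 = 0.2055
d₁ = [ln(310/330) + (0.014 + ½·0.13²)·2.5] / (σ√T) = (-0.0625 + 0.0561) / 0.2055 = -0.0311 ⇒ -0.03
√T = √2.5 = 1.5811
φ(d₁) = φ(-0.03) = 0.3988
vega = S·φ(d₁)·√T = 310·0.3988·1.5811 = 195.4682

195.47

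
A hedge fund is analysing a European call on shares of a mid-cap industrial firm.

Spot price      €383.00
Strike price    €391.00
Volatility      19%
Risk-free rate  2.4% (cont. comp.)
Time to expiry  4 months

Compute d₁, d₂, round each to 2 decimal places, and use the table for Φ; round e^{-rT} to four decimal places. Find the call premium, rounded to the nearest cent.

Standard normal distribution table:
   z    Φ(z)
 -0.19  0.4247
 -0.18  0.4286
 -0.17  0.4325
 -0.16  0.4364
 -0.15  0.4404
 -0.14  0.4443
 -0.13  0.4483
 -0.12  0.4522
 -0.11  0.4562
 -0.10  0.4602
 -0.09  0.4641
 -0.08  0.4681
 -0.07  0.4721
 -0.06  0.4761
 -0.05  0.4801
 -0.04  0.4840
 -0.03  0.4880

€14.59

σ√T = 0.19 × 0.5774 = 0.1097
ln(S/K) + (r + σ²/2)T = ln(383/391) + (0.024 + 0.19²/2)·0.3333 = -0.0207 + 0.0140 = -0.0067
d₁ = -0.0067 / 0.1097 = -0.0607 which rounds to -0.06
d₂ = d₁ − σ√T = -0.0607 − 0.1097 = -0.1704 which rounds to -0.17
e^(−rT) = e^(−0.024·0.3333) = 0.9920
C = 383·N(-0.06) − 391·0.9920·N(-0.17) = 383·0.4761 − 391·0.9920·0.4325 = 182.3463 − 167.7546 = 14.5917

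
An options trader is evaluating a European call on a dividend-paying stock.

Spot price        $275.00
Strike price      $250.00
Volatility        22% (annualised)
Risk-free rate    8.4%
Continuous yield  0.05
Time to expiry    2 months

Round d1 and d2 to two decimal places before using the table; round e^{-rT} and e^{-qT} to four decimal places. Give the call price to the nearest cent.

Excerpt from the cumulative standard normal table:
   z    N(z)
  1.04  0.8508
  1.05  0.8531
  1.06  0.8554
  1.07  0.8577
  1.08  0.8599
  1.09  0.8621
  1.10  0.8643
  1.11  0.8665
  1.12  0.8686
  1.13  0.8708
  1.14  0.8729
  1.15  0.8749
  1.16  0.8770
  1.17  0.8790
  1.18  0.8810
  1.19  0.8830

σ√T = 0.22 × 0.4082 = 0.0898
ln(S/K) + (r − q + σ²/2)T = ln(275/250) + (0.084 − 0.05 + 0.22²/2)·0.1667 = 0.0953 + 0.0097 = 0.1050
d₁ = 0.1050 / 0.0898 = 1.1692 which rounds to 1.17
d₂ = d₁ − σ√T = 1.1692 − 0.0898 = 1.0794 which rounds to 1.08
e^(−qT) = e^(−0.05·0.1667) = 0.9917;  e^(−rT) = e^(−0.084·0.1667) = 0.9861
N(d₁) = N(1.17) = 0.8790;  N(d₂) = N(1.08) = 0.8599
C = 275·0.9917·0.8790 − 250·0.9861·0.8599 = 239.7187 − 211.9868 = 27.7318

$27.73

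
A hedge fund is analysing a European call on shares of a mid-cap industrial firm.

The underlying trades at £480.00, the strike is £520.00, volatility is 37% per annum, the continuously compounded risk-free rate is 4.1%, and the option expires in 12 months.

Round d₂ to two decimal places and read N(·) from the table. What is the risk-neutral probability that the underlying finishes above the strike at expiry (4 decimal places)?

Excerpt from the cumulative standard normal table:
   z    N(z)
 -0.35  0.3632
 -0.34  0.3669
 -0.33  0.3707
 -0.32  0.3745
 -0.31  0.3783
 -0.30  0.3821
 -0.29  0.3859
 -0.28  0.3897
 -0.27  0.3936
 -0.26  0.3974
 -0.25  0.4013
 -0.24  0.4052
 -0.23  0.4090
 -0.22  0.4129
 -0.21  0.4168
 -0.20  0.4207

0.3859

σ√T = 0.37 × 1.0000 = 0.3700
d₁ = [ln(480/520) + (0.041 + 0.37²/2)·1] / 0.3700 = [-0.0800 + 0.1094] / 0.3700 = 0.0795 ⇒ 0.08
d₂ = d₁ − σ√T = 0.0795 − 0.3700 = -0.2905 ⇒ -0.29
Risk-neutral Pr[S_T > K] = N(d₂) = N(-0.29) = 0.3859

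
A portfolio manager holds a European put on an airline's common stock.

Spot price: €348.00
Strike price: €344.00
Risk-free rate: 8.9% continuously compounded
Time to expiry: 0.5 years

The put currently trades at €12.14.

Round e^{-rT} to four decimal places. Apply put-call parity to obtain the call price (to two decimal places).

€31.10

exp(−rT) = exp(−0.089·0.5) = 0.9565
Put-call parity: C − P = S − K·e^(−rT) = 348 − 344·0.9565 = 348 − 329.0360 = 18.9640
C = P + (C − P) = 12.14 + (18.9640) = 31.1040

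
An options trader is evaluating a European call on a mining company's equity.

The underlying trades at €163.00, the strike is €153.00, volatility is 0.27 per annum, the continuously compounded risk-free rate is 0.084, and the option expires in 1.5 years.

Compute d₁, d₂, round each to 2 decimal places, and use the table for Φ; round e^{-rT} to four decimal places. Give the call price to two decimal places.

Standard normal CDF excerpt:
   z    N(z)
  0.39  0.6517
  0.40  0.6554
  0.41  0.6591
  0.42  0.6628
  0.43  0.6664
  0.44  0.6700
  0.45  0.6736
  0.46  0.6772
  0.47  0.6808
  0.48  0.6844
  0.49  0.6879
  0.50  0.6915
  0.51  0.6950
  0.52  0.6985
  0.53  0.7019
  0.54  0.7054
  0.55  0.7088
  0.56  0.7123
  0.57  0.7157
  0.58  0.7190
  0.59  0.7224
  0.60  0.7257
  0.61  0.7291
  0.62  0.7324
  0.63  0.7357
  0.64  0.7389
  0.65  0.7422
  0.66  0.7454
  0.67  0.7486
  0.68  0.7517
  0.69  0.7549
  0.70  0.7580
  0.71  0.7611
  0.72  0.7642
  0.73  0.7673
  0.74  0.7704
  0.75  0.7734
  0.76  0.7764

T = 1.5;  σ√T = 0.3307
d₁ = [ln(163/153) + (0.084 + 0.27²/2)·1.5] / 0.3307 = [0.0633 + 0.1807] / 0.3307 = 0.7378 ⇒ 0.74
d₂ = d₁ − σ√T = 0.7378 − 0.3307 = 0.4072 ⇒ 0.41
e^(−rT) = e^(−0.084·1.5) = 0.8816
N(d₁) = N(0.74) = 0.7704;  N(d₂) = N(0.41) = 0.6591
C = 163·0.7704 − 153·0.8816·0.6591 = 125.5752 − 88.9026 = 36.6726

€36.67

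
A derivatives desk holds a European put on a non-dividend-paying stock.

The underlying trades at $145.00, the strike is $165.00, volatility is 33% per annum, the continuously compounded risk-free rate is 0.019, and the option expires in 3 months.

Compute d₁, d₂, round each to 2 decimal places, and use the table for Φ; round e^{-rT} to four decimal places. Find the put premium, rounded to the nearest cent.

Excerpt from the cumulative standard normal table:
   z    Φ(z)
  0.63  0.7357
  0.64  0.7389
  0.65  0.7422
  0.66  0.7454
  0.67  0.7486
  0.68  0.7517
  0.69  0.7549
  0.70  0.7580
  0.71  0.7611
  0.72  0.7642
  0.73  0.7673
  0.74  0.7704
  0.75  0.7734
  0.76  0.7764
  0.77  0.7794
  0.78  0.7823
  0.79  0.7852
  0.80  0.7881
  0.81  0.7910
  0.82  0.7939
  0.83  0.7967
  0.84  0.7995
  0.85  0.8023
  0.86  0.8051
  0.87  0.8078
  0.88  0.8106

$22.75

T = 0.25;  σ√T = 0.1650
d₁ = [ln(145/165) + (0.019 + 0.33²/2)·0.25] / 0.1650 = [-0.1292 + 0.0184] / 0.1650 = -0.6718 ⇒ -0.67
d₂ = d₁ − σ√T = -0.6718 − 0.1650 = -0.8368 ⇒ -0.84
e^(−rT) = e^(−0.019·0.25) = 0.9953
P = 165·0.9953·N(0.84) − 145·N(0.67) = 165·0.9953·0.7995 − 145·0.7486 = 131.2975 − 108.5470 = 22.7505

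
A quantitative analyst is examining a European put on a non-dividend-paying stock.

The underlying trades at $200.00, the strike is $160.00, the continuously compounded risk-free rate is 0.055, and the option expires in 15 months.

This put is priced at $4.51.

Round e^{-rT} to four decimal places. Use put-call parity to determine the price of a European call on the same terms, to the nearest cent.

exp(−rT) = exp(−0.055·1.25) = 0.9336
Put-call parity: C − P = S − K·e^(−rT) = 200 − 160·0.9336 = 200 − 149.3760 = 50.6240
C = P + (C − P) = 4.51 + (50.6240) = 55.1340

$55.13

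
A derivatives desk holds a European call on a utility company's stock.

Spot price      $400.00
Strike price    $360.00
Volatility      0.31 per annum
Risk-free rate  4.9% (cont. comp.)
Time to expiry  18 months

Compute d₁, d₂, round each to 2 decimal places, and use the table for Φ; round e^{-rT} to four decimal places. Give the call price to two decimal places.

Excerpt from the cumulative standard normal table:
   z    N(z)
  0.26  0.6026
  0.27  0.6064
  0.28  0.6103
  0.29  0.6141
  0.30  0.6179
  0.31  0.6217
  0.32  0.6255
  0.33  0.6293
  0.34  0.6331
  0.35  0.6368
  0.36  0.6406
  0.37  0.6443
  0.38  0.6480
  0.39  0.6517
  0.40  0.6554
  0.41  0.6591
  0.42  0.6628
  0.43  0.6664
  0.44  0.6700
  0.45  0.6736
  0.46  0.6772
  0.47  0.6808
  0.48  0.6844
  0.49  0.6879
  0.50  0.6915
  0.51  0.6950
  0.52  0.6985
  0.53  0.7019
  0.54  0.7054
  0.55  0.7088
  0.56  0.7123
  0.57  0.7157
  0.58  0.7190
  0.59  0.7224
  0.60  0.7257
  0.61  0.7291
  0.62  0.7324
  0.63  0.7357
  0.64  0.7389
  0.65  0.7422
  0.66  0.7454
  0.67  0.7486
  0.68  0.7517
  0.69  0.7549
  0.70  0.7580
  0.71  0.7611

$94.03

σ√T = 0.31 × 1.2247 = 0.3797
d₁ = [ln(400/360) + (0.049 + 0.31²/2)·1.5] / 0.3797 = [0.1054 + 0.1456] / 0.3797 = 0.6609 ⇒ 0.66
d₂ = d₁ − σ√T = 0.6609 − 0.3797 = 0.2813 ⇒ 0.28
e^(−rT) = e^(−0.049·1.5) = 0.9291
C = 400·N(0.66) − 360·0.9291·N(0.28) = 400·0.7454 − 360·0.9291·0.6103 = 298.1600 − 204.1307 = 94.0293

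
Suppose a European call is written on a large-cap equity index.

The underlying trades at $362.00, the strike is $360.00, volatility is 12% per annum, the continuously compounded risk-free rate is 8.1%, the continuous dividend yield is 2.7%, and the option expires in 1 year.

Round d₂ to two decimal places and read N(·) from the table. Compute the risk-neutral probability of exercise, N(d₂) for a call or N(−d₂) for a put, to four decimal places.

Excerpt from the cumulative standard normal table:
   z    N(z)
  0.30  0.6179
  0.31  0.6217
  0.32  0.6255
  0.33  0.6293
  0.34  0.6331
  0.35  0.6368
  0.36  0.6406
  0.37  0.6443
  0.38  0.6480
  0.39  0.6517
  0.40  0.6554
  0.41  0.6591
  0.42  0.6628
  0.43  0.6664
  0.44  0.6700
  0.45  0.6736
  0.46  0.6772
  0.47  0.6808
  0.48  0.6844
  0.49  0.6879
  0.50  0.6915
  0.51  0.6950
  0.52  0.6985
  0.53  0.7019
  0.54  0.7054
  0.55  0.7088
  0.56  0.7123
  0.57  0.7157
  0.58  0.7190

σ√T = 0.12 × 1.0000 = 0.1200
d₁ = [ln(362/360) + (0.081 − 0.027 + 0.12²/2)·1] / 0.1200 = [0.0055 + 0.0612] / 0.1200 = 0.5562 which rounds to 0.56
d₂ = d₁ − σ√T = 0.5562 − 0.1200 = 0.4362 which rounds to 0.44
Pr(exercise) under Q = N(d₂) = 0.6700

0.6700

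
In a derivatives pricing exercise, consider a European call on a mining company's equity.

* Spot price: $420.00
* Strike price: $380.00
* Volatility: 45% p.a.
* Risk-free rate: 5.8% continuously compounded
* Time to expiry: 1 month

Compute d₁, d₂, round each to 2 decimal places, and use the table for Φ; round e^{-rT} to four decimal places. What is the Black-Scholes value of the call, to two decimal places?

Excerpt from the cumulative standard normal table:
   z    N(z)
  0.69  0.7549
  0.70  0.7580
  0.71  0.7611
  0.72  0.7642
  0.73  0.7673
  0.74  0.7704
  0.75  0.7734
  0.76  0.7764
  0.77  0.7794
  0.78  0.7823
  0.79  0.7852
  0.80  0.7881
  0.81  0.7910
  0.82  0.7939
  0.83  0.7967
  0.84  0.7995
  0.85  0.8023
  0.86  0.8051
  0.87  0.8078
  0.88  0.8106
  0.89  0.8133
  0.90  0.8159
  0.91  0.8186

T = 0.08333;  σ√T = 0.1299
d₁ = [ln(420/380) + (0.058 + 0.45²/2)·0.08333] / 0.1299 = [0.1001 + 0.0133] / 0.1299 = 0.8726 which rounds to 0.87
d₂ = d₁ − σ√T = 0.8726 − 0.1299 = 0.7427 which rounds to 0.74
exp(−rT) = exp(−0.058·0.08333) = 0.9952
N(d₁) = N(0.87) = 0.8078;  N(d₂) = N(0.74) = 0.7704
C = 420·0.8078 − 380·0.9952·0.7704 = 339.2760 − 291.3468 = 47.9292

$47.93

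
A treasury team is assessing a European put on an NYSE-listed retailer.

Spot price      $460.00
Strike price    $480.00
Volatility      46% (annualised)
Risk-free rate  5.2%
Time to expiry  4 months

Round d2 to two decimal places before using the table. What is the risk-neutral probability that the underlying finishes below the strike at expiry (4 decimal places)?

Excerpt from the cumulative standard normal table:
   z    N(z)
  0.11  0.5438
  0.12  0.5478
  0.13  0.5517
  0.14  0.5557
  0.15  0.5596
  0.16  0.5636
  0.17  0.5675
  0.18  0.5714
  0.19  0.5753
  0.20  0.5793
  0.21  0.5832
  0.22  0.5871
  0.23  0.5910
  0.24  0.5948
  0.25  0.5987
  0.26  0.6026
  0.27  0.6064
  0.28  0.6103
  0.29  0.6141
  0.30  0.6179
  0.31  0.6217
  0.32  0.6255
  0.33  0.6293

0.5910

σ√T = 0.46 × 0.5774 = 0.2656
d₁ = [ln(460/480) + (0.052 + ½·0.46²)·0.3333] / (σ√T) = (-0.0426 + 0.0526) / 0.2656 = 0.0378 → 0.04
d₂ = 0.0378 − 0.2656 = -0.2278 → -0.23
Pr(exercise) under Q = N(−d₂) = N(0.23) = 0.5910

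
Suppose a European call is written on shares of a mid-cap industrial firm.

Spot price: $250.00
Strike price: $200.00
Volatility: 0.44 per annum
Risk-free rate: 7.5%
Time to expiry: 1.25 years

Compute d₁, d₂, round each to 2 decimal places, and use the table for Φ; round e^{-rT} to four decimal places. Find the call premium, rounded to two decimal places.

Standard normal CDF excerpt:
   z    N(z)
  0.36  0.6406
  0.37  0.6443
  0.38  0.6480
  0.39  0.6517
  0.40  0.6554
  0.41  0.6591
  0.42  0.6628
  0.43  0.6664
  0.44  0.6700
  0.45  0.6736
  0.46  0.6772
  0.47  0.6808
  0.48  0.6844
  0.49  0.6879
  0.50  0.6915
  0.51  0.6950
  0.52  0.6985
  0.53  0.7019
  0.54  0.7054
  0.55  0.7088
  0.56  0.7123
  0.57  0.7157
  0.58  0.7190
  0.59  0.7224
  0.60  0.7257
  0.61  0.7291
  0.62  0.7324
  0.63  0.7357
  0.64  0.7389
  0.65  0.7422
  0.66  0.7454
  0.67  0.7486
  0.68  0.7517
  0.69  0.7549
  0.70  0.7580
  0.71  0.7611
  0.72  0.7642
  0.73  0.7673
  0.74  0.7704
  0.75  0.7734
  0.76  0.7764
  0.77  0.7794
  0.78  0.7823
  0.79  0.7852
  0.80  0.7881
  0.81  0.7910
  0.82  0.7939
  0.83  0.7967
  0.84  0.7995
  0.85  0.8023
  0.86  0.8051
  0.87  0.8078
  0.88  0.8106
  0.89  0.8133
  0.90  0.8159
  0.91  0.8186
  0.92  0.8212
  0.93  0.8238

$83.98

T = 1.25;  σ√T = 0.4919
ln(S/K) + (r + σ²/2)T = ln(250/200) + (0.075 + 0.44²/2)·1.25 = 0.2231 + 0.2147 = 0.4379
d₁ = 0.4379 / 0.4919 = 0.8901 → 0.89
d₂ = d₁ − σ√T = 0.8901 − 0.4919 = 0.3982 → 0.40
exp(−rT) = exp(−0.075·1.25) = 0.9105
N(d₁) = N(0.89) = 0.8133;  N(d₂) = N(0.40) = 0.6554
C = 250·0.8133 − 200·0.9105·0.6554 = 203.3250 − 119.3483 = 83.9767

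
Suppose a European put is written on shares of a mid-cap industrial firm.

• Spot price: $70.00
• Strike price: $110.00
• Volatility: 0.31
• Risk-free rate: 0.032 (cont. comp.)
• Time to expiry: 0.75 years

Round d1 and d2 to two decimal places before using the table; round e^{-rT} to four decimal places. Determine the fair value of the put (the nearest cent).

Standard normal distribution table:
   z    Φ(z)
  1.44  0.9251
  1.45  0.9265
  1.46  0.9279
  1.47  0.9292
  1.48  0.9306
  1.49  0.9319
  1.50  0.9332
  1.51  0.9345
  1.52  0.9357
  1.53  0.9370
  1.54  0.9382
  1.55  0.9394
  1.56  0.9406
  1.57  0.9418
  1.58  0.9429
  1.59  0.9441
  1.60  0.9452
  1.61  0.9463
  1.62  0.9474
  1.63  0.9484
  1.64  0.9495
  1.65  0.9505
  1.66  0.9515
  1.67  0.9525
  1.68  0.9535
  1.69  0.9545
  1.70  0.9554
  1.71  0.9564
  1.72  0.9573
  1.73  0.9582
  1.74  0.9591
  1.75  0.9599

σ√T = 0.31·√0.75 = 0.2685
d₁ = [ln(70/110) + (0.032 + ½·0.31²)·0.75] / (σ√T) = (-0.4520 + 0.0600) / 0.2685 = -1.4599 which rounds to -1.46
d₂ = -1.4599 − 0.2685 = -1.7284 which rounds to -1.73
e^(−rT) = e^(−0.032·0.75) = 0.9763
N(−d₂) = N(1.73) = 0.9582;  N(−d₁) = N(1.46) = 0.9279
P = 110·0.9763·0.9582 − 70·0.9279 = 102.9040 − 64.9530 = 37.9510

$37.95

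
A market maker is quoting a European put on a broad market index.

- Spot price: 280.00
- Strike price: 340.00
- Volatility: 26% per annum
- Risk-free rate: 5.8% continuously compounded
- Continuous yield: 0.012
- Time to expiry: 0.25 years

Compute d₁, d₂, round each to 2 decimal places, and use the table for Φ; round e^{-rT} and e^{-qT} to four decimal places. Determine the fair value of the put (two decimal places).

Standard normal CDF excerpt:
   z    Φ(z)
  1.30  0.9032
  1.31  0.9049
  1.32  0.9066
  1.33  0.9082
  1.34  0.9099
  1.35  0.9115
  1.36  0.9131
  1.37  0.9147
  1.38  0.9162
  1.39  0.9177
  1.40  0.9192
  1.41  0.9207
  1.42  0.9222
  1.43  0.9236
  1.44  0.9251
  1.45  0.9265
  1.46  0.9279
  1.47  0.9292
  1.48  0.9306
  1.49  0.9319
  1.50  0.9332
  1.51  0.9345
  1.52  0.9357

σ√T = 0.26·√0.25 = 0.1300
d₁ = [ln(280/340) + (0.058 − 0.012 + 0.26²/2)·0.25] / 0.1300 = [-0.1942 + 0.0200] / 0.1300 = -1.3400 which rounds to -1.34
d₂ = d₁ − σ√T = -1.3400 − 0.1300 = -1.4700 which rounds to -1.47
exp(−qT) = exp(−0.012·0.25) = 0.9970;  exp(−rT) = exp(−0.058·0.25) = 0.9856
P = 340·0.9856·N(1.47) − 280·0.9970·N(1.34) = 340·0.9856·0.9292 − 280·0.9970·0.9099 = 311.3786 − 254.0077 = 57.3710

57.37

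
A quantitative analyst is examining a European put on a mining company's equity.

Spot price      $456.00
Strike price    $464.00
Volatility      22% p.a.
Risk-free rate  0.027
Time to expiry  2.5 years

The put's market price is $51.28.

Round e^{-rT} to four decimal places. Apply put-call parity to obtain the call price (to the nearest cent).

e^(−rT) = e^(−0.027·2.5) = 0.9347
Put-call parity: C − P = S − K·e^(−rT) = 456 − 464·0.9347 = 456 − 433.7008 = 22.2992
C = P + (C − P) = 51.28 + (22.2992) = 73.5792

$73.58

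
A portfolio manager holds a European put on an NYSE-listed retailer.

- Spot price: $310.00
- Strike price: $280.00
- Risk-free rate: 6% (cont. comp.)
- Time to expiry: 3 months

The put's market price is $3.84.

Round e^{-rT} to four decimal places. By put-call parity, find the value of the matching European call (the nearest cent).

exp(−rT) = exp(−0.06·0.25) = 0.9851
Put-call parity: C − P = S − K·e^(−rT) = 310 − 280·0.9851 = 310 − 275.8280 = 34.1720
C = P + (C − P) = 3.84 + (34.1720) = 38.0120

$38.01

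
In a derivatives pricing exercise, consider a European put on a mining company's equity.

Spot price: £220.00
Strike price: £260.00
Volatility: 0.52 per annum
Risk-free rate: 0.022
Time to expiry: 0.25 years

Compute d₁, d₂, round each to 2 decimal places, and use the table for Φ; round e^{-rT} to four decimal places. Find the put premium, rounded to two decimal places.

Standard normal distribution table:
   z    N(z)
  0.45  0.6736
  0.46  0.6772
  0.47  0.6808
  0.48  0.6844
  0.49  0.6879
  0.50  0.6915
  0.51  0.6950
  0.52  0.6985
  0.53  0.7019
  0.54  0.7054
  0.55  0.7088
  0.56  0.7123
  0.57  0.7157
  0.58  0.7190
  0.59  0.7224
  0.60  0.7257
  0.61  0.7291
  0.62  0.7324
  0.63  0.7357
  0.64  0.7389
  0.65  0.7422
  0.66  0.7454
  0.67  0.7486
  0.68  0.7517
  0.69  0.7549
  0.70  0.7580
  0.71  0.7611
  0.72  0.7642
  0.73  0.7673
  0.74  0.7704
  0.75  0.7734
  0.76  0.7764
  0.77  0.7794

σ√T = 0.52 × 0.5000 = 0.2600
d₁ = [ln(220/260) + (0.022 + ½·0.52²)·0.25] / (σ√T) = (-0.1671 + 0.0393) / 0.2600 = -0.4914 → -0.49
d₂ = -0.4914 − 0.2600 = -0.7514 → -0.75
e^(−rT) = e^(−0.022·0.25) = 0.9945
N(−d₂) = N(0.75) = 0.7734;  N(−d₁) = N(0.49) = 0.6879
P = 260·0.9945·0.7734 − 220·0.6879 = 199.9780 − 151.3380 = 48.6400

£48.64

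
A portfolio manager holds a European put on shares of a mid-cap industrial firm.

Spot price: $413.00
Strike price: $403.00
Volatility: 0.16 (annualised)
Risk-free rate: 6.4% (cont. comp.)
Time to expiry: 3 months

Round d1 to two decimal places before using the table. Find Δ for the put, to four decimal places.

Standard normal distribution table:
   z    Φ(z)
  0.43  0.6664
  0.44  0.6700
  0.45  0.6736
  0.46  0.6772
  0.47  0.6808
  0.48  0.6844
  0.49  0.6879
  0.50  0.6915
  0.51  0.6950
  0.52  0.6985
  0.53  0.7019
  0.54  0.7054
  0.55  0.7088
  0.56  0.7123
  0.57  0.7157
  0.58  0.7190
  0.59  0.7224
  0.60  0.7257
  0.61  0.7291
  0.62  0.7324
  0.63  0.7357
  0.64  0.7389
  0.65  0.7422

σ√T = 0.16 × 0.5000 = 0.0800
ln(S/K) + (r + σ²/2)T = ln(413/403) + (0.064 + 0.16²/2)·0.25 = 0.0245 + 0.0192 = 0.0437
d₁ = 0.0437 / 0.0800 = 0.5464 → 0.55
N(d₁) = N(0.55) = 0.7088
Δ_put = N(d₁) − 1 = 0.7088 − 1 = -0.2912

-0.2912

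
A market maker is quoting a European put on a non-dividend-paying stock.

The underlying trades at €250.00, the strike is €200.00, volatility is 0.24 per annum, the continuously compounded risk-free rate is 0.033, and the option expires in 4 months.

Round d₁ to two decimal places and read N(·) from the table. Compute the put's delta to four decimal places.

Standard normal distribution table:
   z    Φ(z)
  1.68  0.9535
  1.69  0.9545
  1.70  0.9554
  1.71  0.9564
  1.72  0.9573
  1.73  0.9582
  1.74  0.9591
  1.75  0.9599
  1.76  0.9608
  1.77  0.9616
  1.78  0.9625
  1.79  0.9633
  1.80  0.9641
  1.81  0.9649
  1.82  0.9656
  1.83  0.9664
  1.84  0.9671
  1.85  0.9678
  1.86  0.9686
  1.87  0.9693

σ√T = 0.24 × 0.5774 = 0.1386
d₁ = [ln(250/200) + (0.033 + 0.24²/2)·0.3333] / 0.1386 = [0.2231 + 0.0206] / 0.1386 = 1.7591 which rounds to 1.76
N(d₁) = N(1.76) = 0.9608
Δ_put = N(d₁) − 1 = 0.9608 − 1 = -0.0392

-0.0392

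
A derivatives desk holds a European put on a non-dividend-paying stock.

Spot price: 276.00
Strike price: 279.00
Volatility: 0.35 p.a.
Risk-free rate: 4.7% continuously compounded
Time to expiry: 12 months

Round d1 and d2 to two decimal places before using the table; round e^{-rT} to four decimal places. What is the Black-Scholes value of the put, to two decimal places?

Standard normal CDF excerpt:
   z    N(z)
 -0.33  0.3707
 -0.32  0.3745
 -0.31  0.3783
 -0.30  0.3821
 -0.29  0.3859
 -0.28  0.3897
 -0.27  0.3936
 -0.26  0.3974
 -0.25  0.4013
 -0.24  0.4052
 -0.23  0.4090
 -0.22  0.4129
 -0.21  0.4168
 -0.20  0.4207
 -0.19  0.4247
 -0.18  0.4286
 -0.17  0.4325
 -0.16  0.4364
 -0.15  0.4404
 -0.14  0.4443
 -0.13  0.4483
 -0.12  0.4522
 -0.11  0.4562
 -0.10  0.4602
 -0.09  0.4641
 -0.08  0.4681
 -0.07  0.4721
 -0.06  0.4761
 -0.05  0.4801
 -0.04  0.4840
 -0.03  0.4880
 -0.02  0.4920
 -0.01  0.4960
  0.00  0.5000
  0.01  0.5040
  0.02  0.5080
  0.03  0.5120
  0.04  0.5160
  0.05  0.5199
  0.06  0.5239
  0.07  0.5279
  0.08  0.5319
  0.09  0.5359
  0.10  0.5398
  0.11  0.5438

32.97

σ√T = 0.35 × 1.0000 = 0.3500
d₁ = [ln(276/279) + (0.047 + ½·0.35²)·1] / (σ√T) = (-0.0108 + 0.1082) / 0.3500 = 0.2784 → 0.28
d₂ = 0.2784 − 0.3500 = -0.0716 → -0.07
e^(−rT) = e^(−0.047·1) = 0.9541
P = 279·0.9541·N(0.07) − 276·N(-0.28) = 279·0.9541·0.5279 − 276·0.3897 = 140.5238 − 107.5572 = 32.9666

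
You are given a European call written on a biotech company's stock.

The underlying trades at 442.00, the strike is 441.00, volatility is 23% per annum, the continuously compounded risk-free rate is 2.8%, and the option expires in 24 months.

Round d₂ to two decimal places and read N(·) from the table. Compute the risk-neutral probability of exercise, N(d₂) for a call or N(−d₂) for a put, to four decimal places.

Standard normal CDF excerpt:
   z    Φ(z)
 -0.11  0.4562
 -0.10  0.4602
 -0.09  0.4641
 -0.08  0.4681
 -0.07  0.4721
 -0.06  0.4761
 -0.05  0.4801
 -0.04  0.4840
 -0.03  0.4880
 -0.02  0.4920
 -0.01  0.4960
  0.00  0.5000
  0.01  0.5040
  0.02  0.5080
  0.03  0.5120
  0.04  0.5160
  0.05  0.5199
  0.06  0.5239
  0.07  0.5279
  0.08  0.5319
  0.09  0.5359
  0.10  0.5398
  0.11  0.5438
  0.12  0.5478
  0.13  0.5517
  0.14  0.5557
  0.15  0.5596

0.5080

T = 2;  σ√T = 0.3253
ln(S/K) + (r + σ²/2)T = ln(442/441) + (0.028 + 0.23²/2)·2 = 0.0023 + 0.1089 = 0.1112
d₁ = 0.1112 / 0.3253 = 0.3418 ≈ 0.34
d₂ = d₁ − σ√T = 0.3418 − 0.3253 = 0.0165 ≈ 0.02
Pr(exercise) under Q = N(d₂) = 0.5080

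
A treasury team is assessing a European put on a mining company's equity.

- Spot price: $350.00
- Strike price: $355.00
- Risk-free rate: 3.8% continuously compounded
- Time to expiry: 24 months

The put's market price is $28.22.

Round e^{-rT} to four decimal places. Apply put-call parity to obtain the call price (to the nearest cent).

$49.21

e^(−rT) = e^(−0.038·2) = 0.9268
Put-call parity: C − P = S − K·e^(−rT) = 350 − 355·0.9268 = 350 − 329.0140 = 20.9860
C = P + (C − P) = 28.22 + (20.9860) = 49.2060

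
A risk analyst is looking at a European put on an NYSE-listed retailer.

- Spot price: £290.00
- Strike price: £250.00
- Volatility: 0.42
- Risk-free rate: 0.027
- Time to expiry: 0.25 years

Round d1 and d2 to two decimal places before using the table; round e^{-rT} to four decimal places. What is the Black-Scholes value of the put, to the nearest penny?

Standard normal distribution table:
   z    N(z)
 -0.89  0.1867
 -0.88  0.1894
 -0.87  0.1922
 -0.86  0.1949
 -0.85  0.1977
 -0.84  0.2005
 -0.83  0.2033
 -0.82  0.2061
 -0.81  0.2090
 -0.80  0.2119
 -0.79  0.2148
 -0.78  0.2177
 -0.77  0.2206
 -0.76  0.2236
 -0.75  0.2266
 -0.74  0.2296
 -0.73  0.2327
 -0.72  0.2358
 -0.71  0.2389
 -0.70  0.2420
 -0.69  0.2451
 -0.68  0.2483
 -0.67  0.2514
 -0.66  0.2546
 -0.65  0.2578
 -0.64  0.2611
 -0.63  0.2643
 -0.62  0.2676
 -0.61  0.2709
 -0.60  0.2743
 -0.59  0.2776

σ√T = 0.42·√0.25 = 0.2100
d₁ = [ln(290/250) + (0.027 + 0.42²/2)·0.25] / 0.2100 = [0.1484 + 0.0288] / 0.2100 = 0.8439 → 0.84
d₂ = d₁ − σ√T = 0.8439 − 0.2100 = 0.6339 → 0.63
e^(−rT) = e^(−0.027·0.25) = 0.9933
N(−d₂) = N(-0.63) = 0.2643;  N(−d₁) = N(-0.84) = 0.2005
P = 250·0.9933·0.2643 − 290·0.2005 = 65.6323 − 58.1450 = 7.4873

£7.49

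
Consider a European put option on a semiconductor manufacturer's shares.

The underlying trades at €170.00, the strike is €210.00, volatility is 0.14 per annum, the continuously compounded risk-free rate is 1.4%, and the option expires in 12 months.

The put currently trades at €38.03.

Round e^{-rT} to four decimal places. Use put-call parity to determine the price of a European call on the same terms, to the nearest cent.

e^(−rT) = e^(−0.014·1) = 0.9861
Put-call parity: C − P = S − K·e^(−rT) = 170 − 210·0.9861 = 170 − 207.0810 = -37.0810
C = P + (C − P) = 38.03 + (-37.0810) = 0.9490

€0.95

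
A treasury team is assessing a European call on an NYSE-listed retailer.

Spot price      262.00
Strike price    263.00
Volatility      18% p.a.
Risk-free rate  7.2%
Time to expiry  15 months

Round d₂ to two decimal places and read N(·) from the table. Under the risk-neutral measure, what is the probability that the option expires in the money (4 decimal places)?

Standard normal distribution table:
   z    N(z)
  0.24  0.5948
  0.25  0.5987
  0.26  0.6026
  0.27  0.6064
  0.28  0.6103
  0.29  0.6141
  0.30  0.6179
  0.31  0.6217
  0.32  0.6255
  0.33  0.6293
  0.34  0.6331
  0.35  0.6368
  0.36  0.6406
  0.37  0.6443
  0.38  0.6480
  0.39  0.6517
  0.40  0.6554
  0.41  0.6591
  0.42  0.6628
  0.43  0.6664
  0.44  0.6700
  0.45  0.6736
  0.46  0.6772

0.6293

T = 1.25;  σ√T = 0.2012
d₁ = [ln(262/263) + (0.072 + 0.18²/2)·1.25] / 0.2012 = [-0.0038 + 0.1103] / 0.2012 = 0.5289 ⇒ 0.53
d₂ = d₁ − σ√T = 0.5289 − 0.2012 = 0.3277 ⇒ 0.33
Pr(exercise) under Q = N(d₂) = 0.6293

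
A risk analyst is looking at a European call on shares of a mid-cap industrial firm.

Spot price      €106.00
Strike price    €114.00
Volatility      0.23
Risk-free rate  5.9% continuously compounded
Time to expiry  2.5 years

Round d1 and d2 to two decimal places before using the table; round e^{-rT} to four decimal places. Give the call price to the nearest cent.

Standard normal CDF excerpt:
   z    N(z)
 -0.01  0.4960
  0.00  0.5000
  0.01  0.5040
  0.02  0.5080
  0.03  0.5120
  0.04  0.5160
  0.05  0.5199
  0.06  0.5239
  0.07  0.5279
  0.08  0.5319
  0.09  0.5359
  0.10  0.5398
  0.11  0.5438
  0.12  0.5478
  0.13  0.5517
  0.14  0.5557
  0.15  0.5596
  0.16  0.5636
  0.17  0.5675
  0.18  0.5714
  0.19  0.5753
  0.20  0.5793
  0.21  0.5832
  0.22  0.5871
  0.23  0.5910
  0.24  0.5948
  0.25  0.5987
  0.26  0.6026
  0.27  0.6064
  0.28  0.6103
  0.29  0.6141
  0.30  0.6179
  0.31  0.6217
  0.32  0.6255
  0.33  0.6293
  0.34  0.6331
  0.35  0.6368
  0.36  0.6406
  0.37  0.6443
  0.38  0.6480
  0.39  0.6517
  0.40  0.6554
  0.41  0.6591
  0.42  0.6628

σ√T = 0.23 × 1.5811 = 0.3637
d₁ = [ln(106/114) + (0.059 + 0.23²/2)·2.5] / 0.3637 = [-0.0728 + 0.2136] / 0.3637 = 0.3874 → 0.39
d₂ = d₁ − σ√T = 0.3874 − 0.3637 = 0.0237 → 0.02
e^(−rT) = e^(−0.059·2.5) = 0.8629
C = 106·N(0.39) − 114·0.8629·N(0.02) = 106·0.6517 − 114·0.8629·0.5080 = 69.0802 − 49.9723 = 19.1079

€19.11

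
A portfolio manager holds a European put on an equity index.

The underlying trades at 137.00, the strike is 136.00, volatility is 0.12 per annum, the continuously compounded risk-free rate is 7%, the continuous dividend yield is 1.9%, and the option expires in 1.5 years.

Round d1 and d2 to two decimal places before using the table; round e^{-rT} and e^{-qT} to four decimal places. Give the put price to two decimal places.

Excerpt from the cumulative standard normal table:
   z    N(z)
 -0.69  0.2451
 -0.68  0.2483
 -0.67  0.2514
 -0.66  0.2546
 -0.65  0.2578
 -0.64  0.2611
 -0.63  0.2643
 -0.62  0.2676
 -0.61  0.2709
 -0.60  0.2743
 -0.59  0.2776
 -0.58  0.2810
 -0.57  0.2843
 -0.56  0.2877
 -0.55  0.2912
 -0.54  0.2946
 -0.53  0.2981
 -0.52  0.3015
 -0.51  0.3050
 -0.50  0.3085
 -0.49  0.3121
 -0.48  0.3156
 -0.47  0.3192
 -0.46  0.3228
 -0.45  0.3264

3.01

σ√T = 0.12 × 1.2247 = 0.1470
d₁ = [ln(137/136) + (0.07 − 0.019 + 0.12²/2)·1.5] / 0.1470 = [0.0073 + 0.0873] / 0.1470 = 0.6438 ⇒ 0.64
d₂ = d₁ − σ√T = 0.6438 − 0.1470 = 0.4969 ⇒ 0.50
exp(−qT) = exp(−0.019·1.5) = 0.9719;  exp(−rT) = exp(−0.07·1.5) = 0.9003
P = 136·0.9003·N(-0.50) − 137·0.9719·N(-0.64) = 136·0.9003·0.3085 − 137·0.9719·0.2611 = 37.7730 − 34.7655 = 3.0074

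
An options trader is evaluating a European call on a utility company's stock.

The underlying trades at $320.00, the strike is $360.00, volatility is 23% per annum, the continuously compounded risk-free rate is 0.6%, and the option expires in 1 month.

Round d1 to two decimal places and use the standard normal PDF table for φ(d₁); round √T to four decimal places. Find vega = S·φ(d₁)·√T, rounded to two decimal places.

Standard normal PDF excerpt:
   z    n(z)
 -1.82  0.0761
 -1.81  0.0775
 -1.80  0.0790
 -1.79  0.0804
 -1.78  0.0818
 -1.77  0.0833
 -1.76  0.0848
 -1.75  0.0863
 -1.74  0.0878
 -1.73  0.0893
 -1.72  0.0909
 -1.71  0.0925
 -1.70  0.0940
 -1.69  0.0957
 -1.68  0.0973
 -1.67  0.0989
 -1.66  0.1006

T = 0.08333;  σ√T = 0.0664
d₁ = [ln(320/360) + (0.006 + 0.23²/2)·0.08333] / 0.0664 = [-0.1178 + 0.0027] / 0.0664 = -1.7332 which rounds to -1.73
√T = √0.08333 = 0.2887
φ(d₁) = φ(-1.73) = 0.0893
vega = S·φ(d₁)·√T = 320·0.0893·0.2887 = 8.2499
(Vega is the same for a European call and put with the same parameters.)

8.25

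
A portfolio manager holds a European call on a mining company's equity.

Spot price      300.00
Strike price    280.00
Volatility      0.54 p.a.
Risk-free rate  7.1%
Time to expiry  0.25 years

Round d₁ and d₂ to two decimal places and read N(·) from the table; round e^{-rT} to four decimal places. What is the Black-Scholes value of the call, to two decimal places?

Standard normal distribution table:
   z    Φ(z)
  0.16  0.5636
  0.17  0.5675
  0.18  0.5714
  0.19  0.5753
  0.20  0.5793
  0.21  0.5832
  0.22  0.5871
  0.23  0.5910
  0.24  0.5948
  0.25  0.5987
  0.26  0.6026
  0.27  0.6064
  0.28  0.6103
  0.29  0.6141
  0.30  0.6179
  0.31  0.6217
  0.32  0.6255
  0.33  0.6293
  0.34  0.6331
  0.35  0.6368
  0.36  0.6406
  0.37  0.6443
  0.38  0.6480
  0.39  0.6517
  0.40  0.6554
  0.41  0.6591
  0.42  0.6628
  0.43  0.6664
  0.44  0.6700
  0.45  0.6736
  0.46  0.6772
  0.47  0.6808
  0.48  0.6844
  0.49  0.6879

σ√T = 0.54·√0.25 = 0.2700
d₁ = [ln(300/280) + (0.071 + ½·0.54²)·0.25] / (σ√T) = (0.0690 + 0.0542) / 0.2700 = 0.4563 which rounds to 0.46
d₂ = 0.4563 − 0.2700 = 0.1863 which rounds to 0.19
e^(−rT) = e^(−0.071·0.25) = 0.9824
N(d₁) = N(0.46) = 0.6772;  N(d₂) = N(0.19) = 0.5753
C = 300·0.6772 − 280·0.9824·0.5753 = 203.1600 − 158.2489 = 44.9111

44.91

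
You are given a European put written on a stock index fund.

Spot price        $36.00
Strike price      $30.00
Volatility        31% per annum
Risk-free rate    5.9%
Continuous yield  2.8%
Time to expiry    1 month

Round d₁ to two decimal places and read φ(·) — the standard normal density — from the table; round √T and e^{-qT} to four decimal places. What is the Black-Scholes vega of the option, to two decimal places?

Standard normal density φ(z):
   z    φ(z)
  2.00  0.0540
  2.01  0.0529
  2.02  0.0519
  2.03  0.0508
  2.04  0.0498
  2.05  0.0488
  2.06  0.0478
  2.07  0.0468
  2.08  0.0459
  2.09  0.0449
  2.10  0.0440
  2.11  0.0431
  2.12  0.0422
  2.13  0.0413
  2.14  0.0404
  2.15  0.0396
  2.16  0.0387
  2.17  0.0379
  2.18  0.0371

0.45

σ√T = 0.31·√0.08333 = 0.0895
d₁ = [ln(36/30) + (0.059 − 0.028 + 0.31²/2)·0.08333] / 0.0895 = [0.1823 + 0.0066] / 0.0895 = 2.1110 ⇒ 2.11
√T = √0.08333 = 0.2887
φ(d₁) = φ(2.11) = 0.0431
exp(−qT) = exp(−0.028·0.08333) = 0.9977
vega = S·exp(−qT)·φ(d₁)·√T = 36·0.9977·0.0431·0.2887 = 0.4469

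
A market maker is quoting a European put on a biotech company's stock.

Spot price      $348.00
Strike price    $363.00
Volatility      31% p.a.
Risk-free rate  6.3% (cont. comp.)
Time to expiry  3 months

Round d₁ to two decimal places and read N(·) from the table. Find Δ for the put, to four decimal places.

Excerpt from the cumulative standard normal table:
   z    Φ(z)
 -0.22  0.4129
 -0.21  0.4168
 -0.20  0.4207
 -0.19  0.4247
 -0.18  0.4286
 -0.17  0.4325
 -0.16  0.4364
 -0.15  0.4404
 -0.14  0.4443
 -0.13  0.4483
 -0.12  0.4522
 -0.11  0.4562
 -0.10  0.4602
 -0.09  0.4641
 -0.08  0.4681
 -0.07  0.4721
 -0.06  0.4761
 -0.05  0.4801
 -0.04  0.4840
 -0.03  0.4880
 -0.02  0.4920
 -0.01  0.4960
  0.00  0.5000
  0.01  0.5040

T = 0.25;  σ√T = 0.1550
ln(S/K) + (r + σ²/2)T = ln(348/363) + (0.063 + 0.31²/2)·0.25 = -0.0422 + 0.0278 = -0.0144
d₁ = -0.0144 / 0.1550 = -0.0931 → -0.09
N(d₁) = N(-0.09) = 0.4641
Δ_put = N(d₁) − 1 = 0.4641 − 1 = -0.5359

-0.5359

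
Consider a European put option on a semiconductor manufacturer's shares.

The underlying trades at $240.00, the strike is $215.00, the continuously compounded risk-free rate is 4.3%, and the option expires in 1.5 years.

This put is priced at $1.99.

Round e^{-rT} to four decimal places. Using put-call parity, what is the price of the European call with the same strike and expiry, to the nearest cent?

e^(−rT) = e^(−0.043·1.5) = 0.9375
Put-call parity: C − P = S − K·e^(−rT) = 240 − 215·0.9375 = 240 − 201.5625 = 38.4375
C = P + (C − P) = 1.99 + (38.4375) = 40.4275

$40.43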